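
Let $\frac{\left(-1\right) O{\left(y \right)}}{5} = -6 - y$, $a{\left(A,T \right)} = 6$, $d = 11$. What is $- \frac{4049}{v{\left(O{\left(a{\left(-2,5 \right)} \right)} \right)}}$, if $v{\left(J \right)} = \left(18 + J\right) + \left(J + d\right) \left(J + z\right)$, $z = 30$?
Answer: $- \frac{4049}{6468} \approx -0.62601$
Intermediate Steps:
$O{\left(y \right)} = 30 + 5 y$ ($O{\left(y \right)} = - 5 \left(-6 - y\right) = 30 + 5 y$)
$v{\left(J \right)} = 18 + J + \left(11 + J\right) \left(30 + J\right)$ ($v{\left(J \right)} = \left(18 + J\right) + \left(J + 11\right) \left(J + 30\right) = \left(18 + J\right) + \left(11 + J\right) \left(30 + J\right) = 18 + J + \left(11 + J\right) \left(30 + J\right)$)
$- \frac{4049}{v{\left(O{\left(a{\left(-2,5 \right)} \right)} \right)}} = - \frac{4049}{348 + \left(30 + 5 \cdot 6\right)^{2} + 42 \left(30 + 5 \cdot 6\right)} = - \frac{4049}{348 + \left(30 + 30\right)^{2} + 42 \left(30 + 30\right)} = - \frac{4049}{348 + 60^{2} + 42 \cdot 60} = - \frac{4049}{348 + 3600 + 2520} = - \frac{4049}{6468}$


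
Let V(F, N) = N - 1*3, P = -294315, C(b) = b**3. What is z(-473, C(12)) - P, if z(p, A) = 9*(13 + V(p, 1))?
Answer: 294414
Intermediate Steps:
V(F, N) = -3 + N (V(F, N) = N - 3 = -3 + N)
z(p, A) = 99 (z(p, A) = 9*(13 + (-3 + 1)) = 9*(13 - 2) = 9*11 = 99)
z(-473, C(12)) - P = 99 - 1*(-294315) = 99 + 294315 = 294414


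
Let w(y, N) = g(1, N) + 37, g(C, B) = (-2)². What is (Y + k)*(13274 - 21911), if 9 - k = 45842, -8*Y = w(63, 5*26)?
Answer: 3167231085/8 ≈ 3.9590e+8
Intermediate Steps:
g(C, B) = 4
w(y, N) = 41 (w(y, N) = 4 + 37 = 41)
Y = -41/8 (Y = -⅛*41 = -41/8 ≈ -5.1250)
k = -45833 (k = 9 - 1*45842 = 9 - 45842 = -45833)
(Y + k)*(13274 - 21911) = (-41/8 - 45833)*(13274 - 21911) = -366705/8*(-8637) = 3167231085/8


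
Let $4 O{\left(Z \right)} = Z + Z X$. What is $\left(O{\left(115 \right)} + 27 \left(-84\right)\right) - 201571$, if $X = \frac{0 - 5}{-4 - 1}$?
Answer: $- \frac{407563}{2} \approx -2.0378 \cdot 10^{5}$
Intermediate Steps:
$X = 1$ ($X = - \frac{5}{-5} = \left(-5\right) \left(- \frac{1}{5}\right) = 1$)
$O{\left(Z \right)} = \frac{Z}{2}$ ($O{\left(Z \right)} = \frac{Z + Z 1}{4} = \frac{Z + Z}{4} = \frac{2 Z}{4} = \frac{Z}{2}$)
$\left(O{\left(115 \right)} + 27 \left(-84\right)\right) - 201571 = \left(\frac{1}{2} \cdot 115 + 27 \left(-84\right)\right) - 201571 = \left(\frac{115}{2} - 2268\right) - 201571 = - \frac{4421}{2} - 201571 = - \frac{407563}{2}$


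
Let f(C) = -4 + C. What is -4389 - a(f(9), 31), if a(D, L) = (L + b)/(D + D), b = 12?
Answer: -43933/10 ≈ -4393.3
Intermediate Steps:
a(D, L) = (12 + L)/(2*D) (a(D, L) = (L + 12)/(D + D) = (12 + L)/((2*D)) = (12 + L)*(1/(2*D)) = (12 + L)/(2*D))
-4389 - a(f(9), 31) = -4389 - (12 + 31)/(2*(-4 + 9)) = -4389 - 43/(2*5) = -4389 - 1*43/10 = -4389 - 43/10 = -43933/10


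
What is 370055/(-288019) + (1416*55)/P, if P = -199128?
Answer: -4004967990/2389693643 ≈ -1.6759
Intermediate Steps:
370055/(-288019) + (1416*55)/P = 370055/(-288019) + (1416*55)/(-199128) = 370055*(-1/288019) + 77880*(-1/199128) = -370055/288019 - 3245/8297 = -4004967990/2389693643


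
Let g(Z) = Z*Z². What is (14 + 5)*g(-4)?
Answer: -1216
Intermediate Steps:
g(Z) = Z³
(14 + 5)*g(-4) = (14 + 5)*(-4)³ = 19*(-64) = -1216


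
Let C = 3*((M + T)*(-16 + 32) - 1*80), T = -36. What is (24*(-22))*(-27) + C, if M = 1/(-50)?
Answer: 307176/25 ≈ 12287.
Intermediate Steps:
M = -1/50 ≈ -0.020000
C = -49224/25 (C = 3*((-1/50 - 36)*(-16 + 32) - 1*80) = 3*(-1801/50*16 - 80) = 3*(-14408/25 - 80) = 3*(-16408/25) = -49224/25 ≈ -1969.0)
(24*(-22))*(-27) + C = (24*(-22))*(-27) - 49224/25 = -528*(-27) - 49224/25 = 14256 - 49224/25 = 307176/25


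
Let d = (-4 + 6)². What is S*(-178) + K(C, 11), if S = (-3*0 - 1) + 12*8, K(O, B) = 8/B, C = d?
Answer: -186002/11 ≈ -16909.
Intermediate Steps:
d = 4 (d = 2² = 4)
C = 4
S = 95 (S = (0 - 1) + 96 = -1 + 96 = 95)
S*(-178) + K(C, 11) = 95*(-178) + 8/11 = -16910 + 8*(1/11) = -16910 + 8/11 = -186002/11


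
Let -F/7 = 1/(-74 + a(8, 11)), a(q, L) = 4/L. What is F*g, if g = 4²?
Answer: 616/405 ≈ 1.5210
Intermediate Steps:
g = 16
F = 77/810 (F = -7/(-74 + 4/11) = -7/(-810/11) = -7*(-11/810) = 77/810 ≈ 0.095062)
F*g = (77/810)*16 = 616/405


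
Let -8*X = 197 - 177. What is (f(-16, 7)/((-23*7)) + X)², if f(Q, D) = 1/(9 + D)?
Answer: 41486481/6635776 ≈ 6.2519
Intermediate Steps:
X = -5/2 (X = -(197 - 177)/8 = -⅛*20 = -5/2 ≈ -2.5000)
(f(-16, 7)/((-23*7)) + X)² = (1/((9 + 7)*((-23*7))) - 5/2)² = (1/(16*(-161)) - 5/2)² = ((1/16)*(-1/161) - 5/2)² = (-1/2576 - 5/2)² = (-6441/2576)² = 41486481/6635776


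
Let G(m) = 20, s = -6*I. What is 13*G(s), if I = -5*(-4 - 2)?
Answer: 260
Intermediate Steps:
I = 30 (I = -5*(-6) = 30)
s = -180 (s = -6*30 = -180)
13*G(s) = 13*20 = 260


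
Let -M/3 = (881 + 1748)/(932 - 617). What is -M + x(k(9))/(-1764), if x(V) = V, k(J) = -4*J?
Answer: 18418/735 ≈ 25.059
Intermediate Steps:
M = -2629/105 (M = -3*(881 + 1748)/(932 - 617) = -7887/315 = -3*2629/315 = -2629/105 ≈ -25.038)
-M + x(k(9))/(-1764) = -1*(-2629/105) - 4*9/(-1764) = 2629/105 - 36*(-1/1764) = 2629/105 + 1/49 = 18418/735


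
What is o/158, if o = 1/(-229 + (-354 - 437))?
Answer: -1/161160 ≈ -6.2050e-6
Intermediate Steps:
o = -1/1020 (o = 1/(-229 - 791) = 1/(-1020) = -1/1020 ≈ -0.00098039)
o/158 = -1/1020/158 = -1/1020*1/158 = -1/161160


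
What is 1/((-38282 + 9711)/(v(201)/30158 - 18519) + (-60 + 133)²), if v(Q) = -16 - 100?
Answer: 279248059/1488543728520 ≈ 0.00018760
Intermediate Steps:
v(Q) = -116
1/((-38282 + 9711)/(v(201)/30158 - 18519) + (-60 + 133)²) = 1/((-38282 + 9711)/(-116/30158 - 18519) + (-60 + 133)²) = 1/(-28571/(-116*1/30158 - 18519) + 73²) = 1/(-28571/(-58/15079 - 18519) + 5329) = 1/(-28571/(-279248059/15079) + 5329) = 1/(-28571*(-15079/279248059) + 5329) = 1/(430822109/279248059 + 5329) = 1/(1488543728520/279248059) = 279248059/1488543728520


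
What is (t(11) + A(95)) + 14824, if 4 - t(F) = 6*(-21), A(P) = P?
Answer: 15049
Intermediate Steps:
t(F) = 130 (t(F) = 4 - 6*(-21) = 4 - 1*(-126) = 4 + 126 = 130)
(t(11) + A(95)) + 14824 = (130 + 95) + 14824 = 225 + 14824 = 15049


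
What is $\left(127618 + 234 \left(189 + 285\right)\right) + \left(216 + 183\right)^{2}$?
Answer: $397735$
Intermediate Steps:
$\left(127618 + 234 \left(189 + 285\right)\right) + \left(216 + 183\right)^{2} = \left(127618 + 234 \cdot 474\right) + 399^{2} = \left(127618 + 110916\right) + 159201 = 238534 + 159201 = 397735$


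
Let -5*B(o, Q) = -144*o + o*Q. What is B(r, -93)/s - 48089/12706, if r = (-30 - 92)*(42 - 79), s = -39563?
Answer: -23105833043/2513437390 ≈ -9.1929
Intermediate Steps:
r = 4514 (r = -122*(-37) = 4514)
B(o, Q) = 144*o/5 - Q*o/5 (B(o, Q) = -(-144*o + o*Q)/5 = -(-144*o + Q*o)/5 = 144*o/5 - Q*o/5)
B(r, -93)/s - 48089/12706 = ((⅕)*4514*(144 - 1*(-93)))/(-39563) - 48089/12706 = ((⅕)*4514*(144 + 93))*(-1/39563) - 48089*1/12706 = ((⅕)*4514*237)*(-1/39563) - 48089/12706 = (1069818/5)*(-1/39563) - 48089/12706 = -1069818/197815 - 48089/12706 = -23105833043/2513437390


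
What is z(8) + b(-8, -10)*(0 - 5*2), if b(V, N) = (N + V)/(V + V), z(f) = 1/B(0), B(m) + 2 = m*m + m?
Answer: -47/4 ≈ -11.750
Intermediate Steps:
B(m) = -2 + m + m² (B(m) = -2 + (m*m + m) = -2 + (m² + m) = -2 + (m + m²) = -2 + m + m²)
z(f) = -½ (z(f) = 1/(-2 + 0 + 0²) = 1/(-2 + 0 + 0) = 1/(-2) = -½)
b(V, N) = (N + V)/(2*V) (b(V, N) = (N + V)/((2*V)) = (N + V)*(1/(2*V)) = (N + V)/(2*V))
z(8) + b(-8, -10)*(0 - 5*2) = -½ + ((½)*(-10 - 8)/(-8))*(0 - 5*2) = -½ + ((½)*(-⅛)*(-18))*(0 - 10) = -½ + (9/8)*(-10) = -½ - 45/4 = -47/4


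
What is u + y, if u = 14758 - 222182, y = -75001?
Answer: -282425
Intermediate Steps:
u = -207424
u + y = -207424 - 75001 = -282425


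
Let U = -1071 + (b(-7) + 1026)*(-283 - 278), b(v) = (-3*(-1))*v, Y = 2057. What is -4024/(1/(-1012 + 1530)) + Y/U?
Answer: -69261506617/33228 ≈ -2.0844e+6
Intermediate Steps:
b(v) = 3*v
U = -564876 (U = -1071 + (3*(-7) + 1026)*(-283 - 278) = -1071 + (-21 + 1026)*(-561) = -1071 + 1005*(-561) = -1071 - 563805 = -564876)
-4024/(1/(-1012 + 1530)) + Y/U = -4024/(1/(-1012 + 1530)) + 2057/(-564876) = -4024/(1/518) + 2057*(-1/564876) = -4024/1/518 - 121/33228 = -4024*518 - 121/33228 = -2084432 - 121/33228 = -69261506617/33228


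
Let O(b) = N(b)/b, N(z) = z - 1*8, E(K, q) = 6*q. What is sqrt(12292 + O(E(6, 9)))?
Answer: sqrt(995721)/9 ≈ 110.87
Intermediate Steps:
N(z) = -8 + z (N(z) = z - 8 = -8 + z)
O(b) = (-8 + b)/b
sqrt(12292 + O(E(6, 9))) = sqrt(12292 + (-8 + 6*9)/((6*9))) = sqrt(12292 + (-8 + 54)/54) = sqrt(12292 + (1/54)*46) = sqrt(12292 + 23/27) = sqrt(331907/27) = sqrt(995721)/9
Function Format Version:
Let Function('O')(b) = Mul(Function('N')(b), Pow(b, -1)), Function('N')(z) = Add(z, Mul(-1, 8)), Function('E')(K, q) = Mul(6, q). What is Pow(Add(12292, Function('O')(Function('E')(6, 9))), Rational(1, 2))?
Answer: Mul(Rational(1, 9), Pow(995721, Rational(1, 2))) ≈ 110.87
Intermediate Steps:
Function('N')(z) = Add(-8, z) (Function('N')(z) = Add(z, -8) = Add(-8, z))
Function('O')(b) = Mul(Pow(b, -1), Add(-8, b)) (Function('O')(b) = Mul(Add(-8, b), Pow(b, -1)) = Mul(Pow(b, -1), Add(-8, b)))
Pow(Add(12292, Function('O')(Function('E')(6, 9))), Rational(1, 2)) = Pow(Add(12292, Mul(Pow(Mul(6, 9), -1), Add(-8, Mul(6, 9)))), Rational(1, 2)) = Pow(Add(12292, Mul(Pow(54, -1), Add(-8, 54))), Rational(1, 2)) = Pow(Add(12292, Mul(Rational(1, 54), 46)), Rational(1, 2)) = Pow(Add(12292, Rational(23, 27)), Rational(1, 2)) = Pow(Rational(331907, 27), Rational(1, 2)) = Mul(Rational(1, 9), Pow(995721, Rational(1, 2)))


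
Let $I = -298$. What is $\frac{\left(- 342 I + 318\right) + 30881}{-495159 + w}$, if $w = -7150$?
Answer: $- \frac{133115}{502309} \approx -0.26501$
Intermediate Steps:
$\frac{\left(- 342 I + 318\right) + 30881}{-495159 + w} = \frac{\left(\left(-342\right) \left(-298\right) + 318\right) + 30881}{-495159 - 7150} = \frac{\left(101916 + 318\right) + 30881}{-502309} = \left(102234 + 30881\right) \left(- \frac{1}{502309}\right) = 133115 \left(- \frac{1}{502309}\right) = - \frac{133115}{502309}$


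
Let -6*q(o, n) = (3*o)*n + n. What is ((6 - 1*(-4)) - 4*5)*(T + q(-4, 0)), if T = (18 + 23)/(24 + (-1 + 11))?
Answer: -205/17 ≈ -12.059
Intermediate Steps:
T = 41/34 (T = 41/(24 + 10) = 41/34 ≈ 1.2059)
q(o, n) = -n/6 - n*o/2 (q(o, n) = -((3*o)*n + n)/6 = -(3*n*o + n)/6 = -(n + 3*n*o)/6 = -n/6 - n*o/2)
((6 - 1*(-4)) - 4*5)*(T + q(-4, 0)) = ((6 - 1*(-4)) - 4*5)*(41/34 - ⅙*0*(1 + 3*(-4))) = ((6 + 4) - 20)*(41/34 - ⅙*0*(1 - 12)) = (10 - 20)*(41/34 - ⅙*0*(-11)) = -10*(41/34 + 0) = -10*41/34 = -205/17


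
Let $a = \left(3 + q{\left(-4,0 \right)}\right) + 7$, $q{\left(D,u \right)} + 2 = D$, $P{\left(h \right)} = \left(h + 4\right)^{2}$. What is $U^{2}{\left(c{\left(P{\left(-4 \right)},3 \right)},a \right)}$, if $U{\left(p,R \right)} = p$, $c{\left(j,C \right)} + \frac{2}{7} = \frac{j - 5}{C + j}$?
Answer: $\frac{1681}{441} \approx 3.8118$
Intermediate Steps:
$P{\left(h \right)} = \left(4 + h\right)^{2}$
$q{\left(D,u \right)} = -2 + D$
$c{\left(j,C \right)} = - \frac{2}{7} + \frac{-5 + j}{C + j}$ ($c{\left(j,C \right)} = - \frac{2}{7} + \frac{j - 5}{C + j} = - \frac{2}{7} + \frac{-5 + j}{C + j}$)
$a = 4$ ($a = \left(3 - 6\right) + 7 = -3 + 7 = 4$)
$U^{2}{\left(c{\left(P{\left(-4 \right)},3 \right)},a \right)} = \left(\frac{-35 - 6 + 5 \left(4 - 4\right)^{2}}{7 \left(3 + \left(4 - 4\right)^{2}\right)}\right)^{2} = \left(\frac{-35 - 6 + 5 \cdot 0^{2}}{7 \left(3 + 0^{2}\right)}\right)^{2} = \left(\frac{-35 - 6 + 5 \cdot 0}{7 \left(3 + 0\right)}\right)^{2} = \left(\frac{-35 - 6 + 0}{7 \cdot 3}\right)^{2} = \left(\frac{1}{7} \cdot \frac{1}{3} \left(-41\right)\right)^{2} = \left(- \frac{41}{21}\right)^{2} = \frac{1681}{441}$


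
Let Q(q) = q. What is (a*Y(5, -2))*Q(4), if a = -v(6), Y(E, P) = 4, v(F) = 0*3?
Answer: 0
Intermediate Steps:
v(F) = 0
a = 0 (a = -1*0 = 0)
(a*Y(5, -2))*Q(4) = (0*4)*4 = 0*4 = 0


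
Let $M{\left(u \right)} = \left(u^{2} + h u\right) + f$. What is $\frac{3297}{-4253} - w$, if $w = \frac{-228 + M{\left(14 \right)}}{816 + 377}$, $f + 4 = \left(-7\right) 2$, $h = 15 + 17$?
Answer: $- \frac{5626015}{5073829} \approx -1.1088$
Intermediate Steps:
$h = 32$
$f = -18$ ($f = -4 - 14 = -18$)
$M{\left(u \right)} = -18 + u^{2} + 32 u$ ($M{\left(u \right)} = \left(u^{2} + 32 u\right) - 18 = -18 + u^{2} + 32 u$)
$w = \frac{398}{1193}$ ($w = \frac{-228 + \left(-18 + 14^{2} + 32 \cdot 14\right)}{816 + 377} = \frac{-228 + \left(-18 + 196 + 448\right)}{1193} = \left(-228 + 626\right) \frac{1}{1193} = 398 \cdot \frac{1}{1193} = \frac{398}{1193} \approx 0.33361$)
$\frac{3297}{-4253} - w = \frac{3297}{-4253} - \frac{398}{1193} = 3297 \left(- \frac{1}{4253}\right) - \frac{398}{1193} = - \frac{3297}{4253} - \frac{398}{1193} = - \frac{5626015}{5073829}$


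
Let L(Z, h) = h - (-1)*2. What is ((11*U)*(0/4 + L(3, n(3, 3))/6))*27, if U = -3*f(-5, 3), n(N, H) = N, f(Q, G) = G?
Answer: -4455/2 ≈ -2227.5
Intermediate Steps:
L(Z, h) = 2 + h (L(Z, h) = h - 1*(-2) = h + 2 = 2 + h)
U = -9 (U = -3*3 = -9)
((11*U)*(0/4 + L(3, n(3, 3))/6))*27 = ((11*(-9))*(0/4 + (2 + 3)/6))*27 = -99*(0*(¼) + 5*(⅙))*27 = -99*(0 + ⅚)*27 = -99*⅚*27 = -165/2*27 = -4455/2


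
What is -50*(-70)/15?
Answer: 700/3 ≈ 233.33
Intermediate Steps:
-50*(-70)/15 = 3500*(1/15) = 700/3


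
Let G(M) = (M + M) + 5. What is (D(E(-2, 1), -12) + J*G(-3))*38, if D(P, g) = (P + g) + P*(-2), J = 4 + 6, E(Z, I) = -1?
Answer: -798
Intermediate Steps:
G(M) = 5 + 2*M (G(M) = 2*M + 5 = 5 + 2*M)
J = 10
D(P, g) = g - P (D(P, g) = (P + g) - 2*P = g - P)
(D(E(-2, 1), -12) + J*G(-3))*38 = ((-12 - 1*(-1)) + 10*(5 + 2*(-3)))*38 = ((-12 + 1) + 10*(5 - 6))*38 = (-11 + 10*(-1))*38 = (-11 - 10)*38 = -21*38 = -798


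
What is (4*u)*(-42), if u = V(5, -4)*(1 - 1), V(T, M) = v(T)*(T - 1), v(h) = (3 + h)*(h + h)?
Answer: 0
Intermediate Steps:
v(h) = 2*h*(3 + h) (v(h) = (3 + h)*(2*h) = 2*h*(3 + h))
V(T, M) = 2*T*(-1 + T)*(3 + T) (V(T, M) = (2*T*(3 + T))*(T - 1) = (2*T*(3 + T))*(-1 + T) = 2*T*(-1 + T)*(3 + T))
u = 0 (u = (2*5*(-1 + 5)*(3 + 5))*(1 - 1) = (2*5*4*8)*0 = 320*0 = 0)
(4*u)*(-42) = (4*0)*(-42) = 0*(-42) = 0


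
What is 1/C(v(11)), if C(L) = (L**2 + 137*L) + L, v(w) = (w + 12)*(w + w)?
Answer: 1/325864 ≈ 3.0688e-6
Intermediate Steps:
v(w) = 2*w*(12 + w) (v(w) = (12 + w)*(2*w) = 2*w*(12 + w))
C(L) = L**2 + 138*L
1/C(v(11)) = 1/((2*11*(12 + 11))*(138 + 2*11*(12 + 11))) = 1/((2*11*23)*(138 + 2*11*23)) = 1/(506*(138 + 506)) = 1/(506*644) = 1/325864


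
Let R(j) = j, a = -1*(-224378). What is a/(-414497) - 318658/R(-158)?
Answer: 66023666651/32745263 ≈ 2016.3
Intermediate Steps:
a = 224378
a/(-414497) - 318658/R(-158) = 224378/(-414497) - 318658/(-158) = 224378*(-1/414497) - 318658*(-1/158) = -224378/414497 + 159329/79 = 66023666651/32745263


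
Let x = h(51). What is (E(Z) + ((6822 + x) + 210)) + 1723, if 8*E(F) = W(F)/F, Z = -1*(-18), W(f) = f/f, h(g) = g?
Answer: 1268065/144 ≈ 8806.0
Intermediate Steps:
x = 51
W(f) = 1
Z = 18
E(F) = 1/(8*F) (E(F) = (1/F)/8 = 1/(8*F))
(E(Z) + ((6822 + x) + 210)) + 1723 = ((⅛)/18 + ((6822 + 51) + 210)) + 1723 = ((⅛)*(1/18) + (6873 + 210)) + 1723 = (1/144 + 7083) + 1723 = 1019953/144 + 1723 = 1268065/144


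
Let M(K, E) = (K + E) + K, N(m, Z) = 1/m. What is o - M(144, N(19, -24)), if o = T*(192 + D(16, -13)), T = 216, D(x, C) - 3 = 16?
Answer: 860471/19 ≈ 45288.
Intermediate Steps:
D(x, C) = 19 (D(x, C) = 3 + 16 = 19)
M(K, E) = E + 2*K (M(K, E) = (E + K) + K = E + 2*K)
o = 45576 (o = 216*(192 + 19) = 216*211 = 45576)
o - M(144, N(19, -24)) = 45576 - (1/19 + 2*144) = 45576 - (1/19 + 288) = 45576 - 1*5473/19 = 45576 - 5473/19 = 860471/19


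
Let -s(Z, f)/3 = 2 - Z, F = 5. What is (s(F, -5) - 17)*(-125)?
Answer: 1000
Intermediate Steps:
s(Z, f) = -6 + 3*Z (s(Z, f) = -3*(2 - Z) = -6 + 3*Z)
(s(F, -5) - 17)*(-125) = ((-6 + 3*5) - 17)*(-125) = ((-6 + 15) - 17)*(-125) = (9 - 17)*(-125) = -8*(-125) = 1000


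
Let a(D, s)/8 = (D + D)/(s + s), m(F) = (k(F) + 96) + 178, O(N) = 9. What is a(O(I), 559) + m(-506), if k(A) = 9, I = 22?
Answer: 158269/559 ≈ 283.13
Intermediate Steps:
m(F) = 283 (m(F) = (9 + 96) + 178 = 105 + 178 = 283)
a(D, s) = 8*D/s (a(D, s) = 8*((D + D)/(s + s)) = 8*((2*D)/((2*s))) = 8*((2*D)*(1/(2*s))) = 8*(D/s) = 8*D/s)
a(O(I), 559) + m(-506) = 8*9/559 + 283 = 8*9*(1/559) + 283 = 72/559 + 283 = 158269/559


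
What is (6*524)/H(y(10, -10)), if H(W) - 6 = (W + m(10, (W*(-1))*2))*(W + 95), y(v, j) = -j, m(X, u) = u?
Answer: -262/87 ≈ -3.0115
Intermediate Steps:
H(W) = 6 - W*(95 + W) (H(W) = 6 + (W + (W*(-1))*2)*(W + 95) = 6 + (W - W*2)*(95 + W) = 6 + (W - 2*W)*(95 + W) = 6 + (-W)*(95 + W) = 6 - W*(95 + W))
(6*524)/H(y(10, -10)) = (6*524)/(6 - (-1*(-10))**2 - (-95)*(-10)) = 3144/(6 - 1*10**2 - 95*10) = 3144/(6 - 1*100 - 950) = 3144/(6 - 100 - 950) = 3144/(-1044) = 3144*(-1/1044) = -262/87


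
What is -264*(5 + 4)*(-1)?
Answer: 2376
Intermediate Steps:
-264*(5 + 4)*(-1) = -2376*(-1) = -264*(-9) = 2376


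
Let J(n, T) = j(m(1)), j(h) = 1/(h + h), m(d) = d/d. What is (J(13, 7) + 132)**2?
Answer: 70225/4 ≈ 17556.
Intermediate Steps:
m(d) = 1
j(h) = 1/(2*h)
J(n, T) = 1/2 (J(n, T) = (1/2)/1 = (1/2)*1 = 1/2)
(J(13, 7) + 132)**2 = (1/2 + 132)**2 = (265/2)**2 = 70225/4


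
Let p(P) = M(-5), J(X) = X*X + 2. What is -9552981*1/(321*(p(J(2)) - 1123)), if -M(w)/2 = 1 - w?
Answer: 3184327/121445 ≈ 26.220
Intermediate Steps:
M(w) = -2 + 2*w (M(w) = -2*(1 - w) = -2 + 2*w)
J(X) = 2 + X² (J(X) = X² + 2 = 2 + X²)
p(P) = -12 (p(P) = -2 + 2*(-5) = -2 - 10 = -12)
-9552981*1/(321*(p(J(2)) - 1123)) = -9552981*1/(321*(-12 - 1123)) = -9552981/((-1135*321)) = -9552981/(-364335) = -9552981*(-1/364335) = 3184327/121445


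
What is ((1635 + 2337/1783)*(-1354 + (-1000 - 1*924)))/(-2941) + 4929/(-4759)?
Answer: 45487814330097/24955258477 ≈ 1822.8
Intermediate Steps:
((1635 + 2337/1783)*(-1354 + (-1000 - 1*924)))/(-2941) + 4929/(-4759) = ((1635 + 2337*(1/1783))*(-1354 + (-1000 - 924)))*(-1/2941) + 4929*(-1/4759) = ((1635 + 2337/1783)*(-1354 - 1924))*(-1/2941) - 4929/4759 = ((2917542/1783)*(-3278))*(-1/2941) - 4929/4759 = -9563702676/1783*(-1/2941) - 4929/4759 = 9563702676/5243803 - 4929/4759 = 45487814330097/24955258477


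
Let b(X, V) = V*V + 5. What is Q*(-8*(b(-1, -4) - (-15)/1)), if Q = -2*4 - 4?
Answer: 3456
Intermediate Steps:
b(X, V) = 5 + V**2 (b(X, V) = V**2 + 5 = 5 + V**2)
Q = -12 (Q = -8 - 4 = -12)
Q*(-8*(b(-1, -4) - (-15)/1)) = -(-96)*((5 + (-4)**2) - (-15)/1) = -(-96)*((5 + 16) - (-15)) = -(-96)*(21 - 3*(-5)) = -(-96)*(21 + 15) = -(-96)*36 = -12*(-288) = 3456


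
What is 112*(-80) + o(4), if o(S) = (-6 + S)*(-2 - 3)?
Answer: -8950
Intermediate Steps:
o(S) = 30 - 5*S (o(S) = (-6 + S)*(-5) = 30 - 5*S)
112*(-80) + o(4) = 112*(-80) + (30 - 5*4) = -8960 + (30 - 20) = -8960 + 10 = -8950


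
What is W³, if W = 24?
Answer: 13824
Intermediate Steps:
W³ = 24³ = 13824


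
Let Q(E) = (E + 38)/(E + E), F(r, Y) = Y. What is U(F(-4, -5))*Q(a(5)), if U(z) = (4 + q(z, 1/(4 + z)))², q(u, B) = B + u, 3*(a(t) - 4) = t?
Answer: 262/17 ≈ 15.412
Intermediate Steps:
a(t) = 4 + t/3
U(z) = (4 + z + 1/(4 + z))² (U(z) = (4 + (1/(4 + z) + z))² = (4 + (z + 1/(4 + z)))² = (4 + z + 1/(4 + z))²)
Q(E) = (38 + E)/(2*E) (Q(E) = (38 + E)/((2*E)) = (38 + E)*(1/(2*E)) = (38 + E)/(2*E))
U(F(-4, -5))*Q(a(5)) = ((17 + (-5)² + 8*(-5))²/(4 - 5)²)*((38 + (4 + (⅓)*5))/(2*(4 + (⅓)*5))) = ((17 + 25 - 40)²/(-1)²)*((38 + (4 + 5/3))/(2*(4 + 5/3))) = (1*2²)*((38 + 17/3)/(2*(17/3))) = (1*4)*((½)*(3/17)*(131/3)) = 4*(131/34) = 262/17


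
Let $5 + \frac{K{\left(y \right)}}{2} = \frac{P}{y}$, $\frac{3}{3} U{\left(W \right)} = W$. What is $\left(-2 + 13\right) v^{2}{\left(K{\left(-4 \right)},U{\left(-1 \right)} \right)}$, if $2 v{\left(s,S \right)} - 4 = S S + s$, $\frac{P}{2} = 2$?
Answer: $\frac{539}{4} \approx 134.75$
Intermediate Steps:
$P = 4$ ($P = 2 \cdot 2 = 4$)
$U{\left(W \right)} = W$
$K{\left(y \right)} = -10 + \frac{8}{y}$ ($K{\left(y \right)} = -10 + 2 \frac{4}{y} = -10 + \frac{8}{y}$)
$v{\left(s,S \right)} = 2 + \frac{s}{2} + \frac{S^{2}}{2}$ ($v{\left(s,S \right)} = 2 + \frac{S S + s}{2} = 2 + \frac{S^{2} + s}{2} = 2 + \frac{s + S^{2}}{2} = 2 + \left(\frac{s}{2} + \frac{S^{2}}{2}\right) = 2 + \frac{s}{2} + \frac{S^{2}}{2}$)
$\left(-2 + 13\right) v^{2}{\left(K{\left(-4 \right)},U{\left(-1 \right)} \right)} = \left(-2 + 13\right) \left(2 + \frac{-10 + \frac{8}{-4}}{2} + \frac{\left(-1\right)^{2}}{2}\right)^{2} = 11 \left(2 + \frac{-10 + 8 \left(- \frac{1}{4}\right)}{2} + \frac{1}{2} \cdot 1\right)^{2} = 11 \left(2 + \frac{-10 - 2}{2} + \frac{1}{2}\right)^{2} = 11 \left(2 + \frac{1}{2} \left(-12\right) + \frac{1}{2}\right)^{2} = 11 \left(2 - 6 + \frac{1}{2}\right)^{2} = 11 \left(- \frac{7}{2}\right)^{2} = 11 \cdot \frac{49}{4} = \frac{539}{4}$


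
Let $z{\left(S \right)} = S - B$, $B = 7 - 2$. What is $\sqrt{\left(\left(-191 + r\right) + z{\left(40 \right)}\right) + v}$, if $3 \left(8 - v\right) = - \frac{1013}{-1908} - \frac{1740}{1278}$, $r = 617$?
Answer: $\frac{13 \sqrt{12739602633}}{67734} \approx 21.663$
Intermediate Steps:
$B = 5$ ($B = 7 - 2 = 5$)
$z{\left(S \right)} = -5 + S$ ($z{\left(S \right)} = S - 5 = -5 + S$)
$v = \frac{3363749}{406404}$ ($v = 8 - \frac{- \frac{1013}{-1908} - \frac{1740}{1278}}{3} = 8 - \frac{\left(-1013\right) \left(- \frac{1}{1908}\right) - \frac{290}{213}}{3} = 8 - \frac{\frac{1013}{1908} - \frac{290}{213}}{3} = 8 - - \frac{112517}{406404} = 8 + \frac{112517}{406404} = \frac{3363749}{406404} \approx 8.2769$)
$\sqrt{\left(\left(-191 + r\right) + z{\left(40 \right)}\right) + v} = \sqrt{\left(\left(-191 + 617\right) + \left(-5 + 40\right)\right) + \frac{3363749}{406404}} = \sqrt{\left(426 + 35\right) + \frac{3363749}{406404}} = \sqrt{461 + \frac{3363749}{406404}} = \sqrt{\frac{190715993}{406404}} = \frac{13 \sqrt{12739602633}}{67734}$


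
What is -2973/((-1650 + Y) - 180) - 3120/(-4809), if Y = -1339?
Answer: 8061479/5079907 ≈ 1.5869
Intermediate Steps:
-2973/((-1650 + Y) - 180) - 3120/(-4809) = -2973/((-1650 - 1339) - 180) - 3120/(-4809) = -2973/(-2989 - 180) - 3120*(-1/4809) = -2973/(-3169) + 1040/1603 = -2973*(-1/3169) + 1040/1603 = 2973/3169 + 1040/1603 = 8061479/5079907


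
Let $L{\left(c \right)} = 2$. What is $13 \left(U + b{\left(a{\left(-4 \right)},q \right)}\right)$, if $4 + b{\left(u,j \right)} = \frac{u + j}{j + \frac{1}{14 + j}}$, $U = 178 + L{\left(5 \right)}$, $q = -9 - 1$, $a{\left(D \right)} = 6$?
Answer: $\frac{6880}{3} \approx 2293.3$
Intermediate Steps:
$q = -10$
$U = 180$ ($U = 178 + 2 = 180$)
$b{\left(u,j \right)} = -4 + \frac{j + u}{j + \frac{1}{14 + j}}$ ($b{\left(u,j \right)} = -4 + \frac{u + j}{j + \frac{1}{14 + j}} = -4 + \frac{j + u}{j + \frac{1}{14 + j}}$)
$13 \left(U + b{\left(a{\left(-4 \right)},q \right)}\right) = 13 \left(180 + \frac{-4 - -420 - 3 \left(-10\right)^{2} + 14 \cdot 6 - 60}{1 + \left(-10\right)^{2} + 14 \left(-10\right)}\right) = 13 \left(180 + \frac{-4 + 420 - 300 + 84 - 60}{1 + 100 - 140}\right) = 13 \left(180 + \frac{-4 + 420 - 300 + 84 - 60}{-39}\right) = 13 \left(180 - \frac{140}{39}\right) = 13 \cdot \frac{6880}{39} = \frac{6880}{3}$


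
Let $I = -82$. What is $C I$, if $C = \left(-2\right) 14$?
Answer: $2296$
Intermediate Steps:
$C = -28$
$C I = \left(-28\right) \left(-82\right) = 2296$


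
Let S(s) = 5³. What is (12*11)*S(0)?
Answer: 16500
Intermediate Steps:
S(s) = 125
(12*11)*S(0) = (12*11)*125 = 132*125 = 16500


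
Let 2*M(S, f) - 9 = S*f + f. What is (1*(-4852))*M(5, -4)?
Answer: 36390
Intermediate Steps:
M(S, f) = 9/2 + f/2 + S*f/2 (M(S, f) = 9/2 + (S*f + f)/2 = 9/2 + (f + S*f)/2 = 9/2 + (f/2 + S*f/2) = 9/2 + f/2 + S*f/2)
(1*(-4852))*M(5, -4) = (1*(-4852))*(9/2 + (1/2)*(-4) + (1/2)*5*(-4)) = -4852*(9/2 - 2 - 10) = -4852*(-15/2) = 36390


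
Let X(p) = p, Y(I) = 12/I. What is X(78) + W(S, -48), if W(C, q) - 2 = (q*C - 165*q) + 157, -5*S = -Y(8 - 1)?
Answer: 284919/35 ≈ 8140.5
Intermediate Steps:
S = 12/35 (S = -(-1)*12/(8 - 1)/5 = -(-1)*12/7/5 = -(-1)*12*(1/7)/5 = -(-1)*12/(5*7) = -1/5*(-12/7) = 12/35 ≈ 0.34286)
W(C, q) = 159 - 165*q + C*q (W(C, q) = 2 + ((q*C - 165*q) + 157) = 2 + ((C*q - 165*q) + 157) = 2 + ((-165*q + C*q) + 157) = 2 + (157 - 165*q + C*q) = 159 - 165*q + C*q)
X(78) + W(S, -48) = 78 + (159 - 165*(-48) + (12/35)*(-48)) = 78 + (159 + 7920 - 576/35) = 78 + 282189/35 = 284919/35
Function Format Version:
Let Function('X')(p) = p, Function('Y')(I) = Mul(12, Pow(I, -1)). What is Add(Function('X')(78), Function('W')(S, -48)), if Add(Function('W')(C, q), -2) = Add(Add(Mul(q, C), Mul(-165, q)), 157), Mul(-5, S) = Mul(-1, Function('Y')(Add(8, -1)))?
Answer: Rational(284919, 35) ≈ 8140.5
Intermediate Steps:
S = Rational(12, 35) (S = Mul(Rational(-1, 5), Mul(-1, Mul(12, Pow(Add(8, -1), -1)))) = Mul(Rational(-1, 5), Mul(-1, Mul(12, Pow(7, -1)))) = Mul(Rational(-1, 5), Mul(-1, Mul(12, Rational(1, 7)))) = Mul(Rational(-1, 5), Mul(-1, Rational(12, 7))) = Mul(Rational(-1, 5), Rational(-12, 7)) = Rational(12, 35) ≈ 0.34286)
Function('W')(C, q) = Add(159, Mul(-165, q), Mul(C, q)) (Function('W')(C, q) = Add(2, Add(Add(Mul(q, C), Mul(-165, q)), 157)) = Add(2, Add(Add(Mul(C, q), Mul(-165, q)), 157)) = Add(2, Add(Add(Mul(-165, q), Mul(C, q)), 157)) = Add(2, Add(157, Mul(-165, q), Mul(C, q))) = Add(159, Mul(-165, q), Mul(C, q)))
Add(Function('X')(78), Function('W')(S, -48)) = Add(78, Add(159, Mul(-165, -48), Mul(Rational(12, 35), -48))) = Add(78, Add(159, 7920, Rational(-576, 35))) = Add(78, Rational(282189, 35)) = Rational(284919, 35)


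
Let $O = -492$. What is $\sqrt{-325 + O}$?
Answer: $i \sqrt{817} \approx 28.583 i$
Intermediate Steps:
$\sqrt{-325 + O} = \sqrt{-325 - 492} = \sqrt{-817} = i \sqrt{817}$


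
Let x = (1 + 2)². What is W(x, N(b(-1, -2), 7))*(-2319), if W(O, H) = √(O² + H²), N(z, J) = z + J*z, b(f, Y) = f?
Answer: -2319*√145 ≈ -27924.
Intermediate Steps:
x = 9 (x = 3² = 9)
W(O, H) = √(H² + O²)
W(x, N(b(-1, -2), 7))*(-2319) = √((-(1 + 7))² + 9²)*(-2319) = √((-1*8)² + 81)*(-2319) = √((-8)² + 81)*(-2319) = √(64 + 81)*(-2319) = √145*(-2319) = -2319*√145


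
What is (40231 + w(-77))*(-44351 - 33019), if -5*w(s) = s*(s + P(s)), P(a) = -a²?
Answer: 4043464518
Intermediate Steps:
w(s) = -s*(s - s²)/5
(40231 + w(-77))*(-44351 - 33019) = (40231 + (⅕)*(-77)²*(-1 - 77))*(-44351 - 33019) = (40231 + (⅕)*5929*(-78))*(-77370) = (40231 - 462462/5)*(-77370) = -261307/5*(-77370) = 4043464518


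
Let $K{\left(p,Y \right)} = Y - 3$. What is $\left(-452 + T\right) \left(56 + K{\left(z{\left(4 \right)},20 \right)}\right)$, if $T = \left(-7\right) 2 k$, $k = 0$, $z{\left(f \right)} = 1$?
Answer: $-32996$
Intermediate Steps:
$K{\left(p,Y \right)} = -3 + Y$
$T = 0$ ($T = \left(-7\right) 2 \cdot 0 = \left(-14\right) 0 = 0$)
$\left(-452 + T\right) \left(56 + K{\left(z{\left(4 \right)},20 \right)}\right) = \left(-452 + 0\right) \left(56 + \left(-3 + 20\right)\right) = - 452 \left(56 + 17\right) = \left(-452\right) 73 = -32996$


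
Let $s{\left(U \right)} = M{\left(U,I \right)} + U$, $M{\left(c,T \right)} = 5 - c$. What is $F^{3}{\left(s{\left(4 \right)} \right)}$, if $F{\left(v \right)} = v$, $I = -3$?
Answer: $125$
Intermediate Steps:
$s{\left(U \right)} = 5$ ($s{\left(U \right)} = \left(5 - U\right) + U = 5$)
$F^{3}{\left(s{\left(4 \right)} \right)} = 5^{3} = 125$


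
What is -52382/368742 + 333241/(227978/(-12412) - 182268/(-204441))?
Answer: -2362218702396273589/123879824360367 ≈ -19069.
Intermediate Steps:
-52382/368742 + 333241/(227978/(-12412) - 182268/(-204441)) = -52382*1/368742 + 333241/(227978*(-1/12412) - 182268*(-1/204441)) = -2381/16761 + 333241/(-113989/6206 + 60756/68147) = -2381/16761 + 333241/(-7390956647/422920282) = -2381/16761 + 333241*(-422920282/7390956647) = -2381/16761 - 140934377693962/7390956647 = -2362218702396273589/123879824360367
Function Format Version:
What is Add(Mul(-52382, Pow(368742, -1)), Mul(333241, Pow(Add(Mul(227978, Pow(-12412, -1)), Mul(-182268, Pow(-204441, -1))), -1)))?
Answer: Rational(-2362218702396273589, 123879824360367) ≈ -19069.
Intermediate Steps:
Add(Mul(-52382, Pow(368742, -1)), Mul(333241, Pow(Add(Mul(227978, Pow(-12412, -1)), Mul(-182268, Pow(-204441, -1))), -1))) = Add(Mul(-52382, Rational(1, 368742)), Mul(333241, Pow(Add(Mul(227978, Rational(-1, 12412)), Mul(-182268, Rational(-1, 204441))), -1))) = Add(Rational(-2381, 16761), Mul(333241, Pow(Add(Rational(-113989, 6206), Rational(60756, 68147)), -1))) = Add(Rational(-2381, 16761), Mul(333241, Pow(Rational(-7390956647, 422920282), -1))) = Add(Rational(-2381, 16761), Mul(333241, Rational(-422920282, 7390956647))) = Add(Rational(-2381, 16761), Rational(-140934377693962, 7390956647)) = Rational(-2362218702396273589, 123879824360367)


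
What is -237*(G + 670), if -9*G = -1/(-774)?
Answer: -368710301/2322 ≈ -1.5879e+5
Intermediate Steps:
G = -1/6966 (G = -(-1)/(9*(-774)) = -(-1)*(-1)/(9*774) = -1/9*1/774 = -1/6966 ≈ -0.00014355)
-237*(G + 670) = -237*(-1/6966 + 670) = -237*4667219/6966 = -1*368710301/2322 = -368710301/2322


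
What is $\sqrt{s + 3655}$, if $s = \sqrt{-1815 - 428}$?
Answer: $\sqrt{3655 + i \sqrt{2243}} \approx 60.458 + 0.3917 i$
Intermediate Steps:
$s = i \sqrt{2243}$ ($s = \sqrt{-2243} = i \sqrt{2243} \approx 47.36 i$)
$\sqrt{s + 3655} = \sqrt{i \sqrt{2243} + 3655} = \sqrt{3655 + i \sqrt{2243}}$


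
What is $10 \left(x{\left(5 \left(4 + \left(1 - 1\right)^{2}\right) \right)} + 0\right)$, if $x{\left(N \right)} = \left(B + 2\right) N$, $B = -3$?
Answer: $-200$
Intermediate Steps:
$x{\left(N \right)} = - N$ ($x{\left(N \right)} = \left(-3 + 2\right) N = - N$)
$10 \left(x{\left(5 \left(4 + \left(1 - 1\right)^{2}\right) \right)} + 0\right) = 10 \left(- 5 \left(4 + \left(1 - 1\right)^{2}\right) + 0\right) = 10 \left(- 5 \left(4 + 0^{2}\right) + 0\right) = 10 \left(- 5 \left(4 + 0\right) + 0\right) = 10 \left(- 5 \cdot 4 + 0\right) = 10 \left(\left(-1\right) 20 + 0\right) = 10 \left(-20 + 0\right) = 10 \left(-20\right) = -200$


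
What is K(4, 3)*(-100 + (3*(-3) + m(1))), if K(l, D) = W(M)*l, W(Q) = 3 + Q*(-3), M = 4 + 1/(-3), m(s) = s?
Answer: 3456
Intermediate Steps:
M = 11/3 (M = 4 - ⅓ = 11/3 ≈ 3.6667)
W(Q) = 3 - 3*Q
K(l, D) = -8*l (K(l, D) = (3 - 3*11/3)*l = (3 - 11)*l = -8*l)
K(4, 3)*(-100 + (3*(-3) + m(1))) = (-8*4)*(-100 + (3*(-3) + 1)) = -32*(-100 + (-9 + 1)) = -32*(-100 - 8) = -32*(-108) = 3456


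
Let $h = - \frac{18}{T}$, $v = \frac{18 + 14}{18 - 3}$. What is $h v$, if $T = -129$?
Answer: $\frac{64}{215} \approx 0.29767$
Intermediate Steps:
$v = \frac{32}{15} \approx 2.1333$
$h = \frac{6}{43}$ ($h = - \frac{18}{-129} = \left(-18\right) \left(- \frac{1}{129}\right) = \frac{6}{43} \approx 0.13953$)
$h v = \frac{6}{43} \cdot \frac{32}{15} = \frac{64}{215}$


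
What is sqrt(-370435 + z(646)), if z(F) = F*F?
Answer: 3*sqrt(5209) ≈ 216.52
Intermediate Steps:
z(F) = F**2
sqrt(-370435 + z(646)) = sqrt(-370435 + 646**2) = sqrt(-370435 + 417316) = sqrt(46881) = 3*sqrt(5209)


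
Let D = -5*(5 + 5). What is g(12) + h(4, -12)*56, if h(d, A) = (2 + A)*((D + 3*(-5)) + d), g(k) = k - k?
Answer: 34160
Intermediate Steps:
g(k) = 0
D = -50 (D = -5*10 = -50)
h(d, A) = (-65 + d)*(2 + A) (h(d, A) = (2 + A)*((-50 + 3*(-5)) + d) = (2 + A)*((-50 - 15) + d) = (2 + A)*(-65 + d) = (-65 + d)*(2 + A))
g(12) + h(4, -12)*56 = 0 + (-130 - 65*(-12) + 2*4 - 12*4)*56 = 0 + (-130 + 780 + 8 - 48)*56 = 0 + 610*56 = 0 + 34160 = 34160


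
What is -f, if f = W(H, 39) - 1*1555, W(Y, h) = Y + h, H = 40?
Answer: 1476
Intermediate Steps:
f = -1476 (f = (40 + 39) - 1*1555 = 79 - 1555 = -1476)
-f = -1*(-1476) = 1476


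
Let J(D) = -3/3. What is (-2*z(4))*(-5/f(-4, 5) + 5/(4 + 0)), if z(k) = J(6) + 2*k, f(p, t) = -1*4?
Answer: -35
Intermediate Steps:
J(D) = -1 (J(D) = -3*1/3 = -1)
f(p, t) = -4
z(k) = -1 + 2*k
(-2*z(4))*(-5/f(-4, 5) + 5/(4 + 0)) = (-2*(-1 + 2*4))*(-5/(-4) + 5/(4 + 0)) = (-2*(-1 + 8))*(-5*(-1/4) + 5/4) = (-2*7)*(5/4 + 5*(1/4)) = -14*(5/4 + 5/4) = -14*5/2 = -35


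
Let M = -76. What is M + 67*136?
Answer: 9036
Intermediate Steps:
M + 67*136 = -76 + 67*136 = -76 + 9112 = 9036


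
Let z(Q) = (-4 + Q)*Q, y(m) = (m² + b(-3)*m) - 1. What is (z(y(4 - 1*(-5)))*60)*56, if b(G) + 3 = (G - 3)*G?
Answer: 152426400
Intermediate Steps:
b(G) = -3 + G*(-3 + G) (b(G) = -3 + (G - 3)*G = -3 + (-3 + G)*G = -3 + G*(-3 + G))
y(m) = -1 + m² + 15*m (y(m) = (m² + (-3 + (-3)² - 3*(-3))*m) - 1 = (m² + (-3 + 9 + 9)*m) - 1 = (m² + 15*m) - 1 = -1 + m² + 15*m)
z(Q) = Q*(-4 + Q)
(z(y(4 - 1*(-5)))*60)*56 = (((-1 + (4 - 1*(-5))² + 15*(4 - 1*(-5)))*(-4 + (-1 + (4 - 1*(-5))² + 15*(4 - 1*(-5)))))*60)*56 = (((-1 + (4 + 5)² + 15*(4 + 5))*(-4 + (-1 + (4 + 5)² + 15*(4 + 5))))*60)*56 = (((-1 + 9² + 15*9)*(-4 + (-1 + 9² + 15*9)))*60)*56 = (((-1 + 81 + 135)*(-4 + (-1 + 81 + 135)))*60)*56 = ((215*(-4 + 215))*60)*56 = ((215*211)*60)*56 = (45365*60)*56 = 2721900*56 = 152426400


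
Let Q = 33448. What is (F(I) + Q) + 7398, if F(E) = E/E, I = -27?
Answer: 40847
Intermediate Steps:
F(E) = 1
(F(I) + Q) + 7398 = (1 + 33448) + 7398 = 33449 + 7398 = 40847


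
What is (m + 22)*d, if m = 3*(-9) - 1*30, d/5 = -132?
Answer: 23100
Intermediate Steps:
d = -660 (d = 5*(-132) = -660)
m = -57 (m = -27 - 30 = -57)
(m + 22)*d = (-57 + 22)*(-660) = -35*(-660) = 23100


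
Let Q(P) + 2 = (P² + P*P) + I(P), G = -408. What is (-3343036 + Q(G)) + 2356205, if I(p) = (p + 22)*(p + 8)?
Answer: -499505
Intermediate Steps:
I(p) = (8 + p)*(22 + p) (I(p) = (22 + p)*(8 + p) = (8 + p)*(22 + p))
Q(P) = 174 + 3*P² + 30*P (Q(P) = -2 + ((P² + P*P) + (176 + P² + 30*P)) = -2 + ((P² + P²) + (176 + P² + 30*P)) = -2 + (2*P² + (176 + P² + 30*P)) = -2 + (176 + 3*P² + 30*P) = 174 + 3*P² + 30*P)
(-3343036 + Q(G)) + 2356205 = (-3343036 + (174 + 3*(-408)² + 30*(-408))) + 2356205 = (-3343036 + (174 + 3*166464 - 12240)) + 2356205 = (-3343036 + (174 + 499392 - 12240)) + 2356205 = (-3343036 + 487326) + 2356205 = -2855710 + 2356205 = -499505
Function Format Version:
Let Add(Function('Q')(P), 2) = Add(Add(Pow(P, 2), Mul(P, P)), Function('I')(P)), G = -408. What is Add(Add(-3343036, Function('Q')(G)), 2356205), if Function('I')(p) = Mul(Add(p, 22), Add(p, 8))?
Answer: -499505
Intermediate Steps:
Function('I')(p) = Mul(Add(8, p), Add(22, p)) (Function('I')(p) = Mul(Add(22, p), Add(8, p)) = Mul(Add(8, p), Add(22, p)))
Function('Q')(P) = Add(174, Mul(3, Pow(P, 2)), Mul(30, P)) (Function('Q')(P) = Add(-2, Add(Add(Pow(P, 2), Mul(P, P)), Add(176, Pow(P, 2), Mul(30, P)))) = Add(-2, Add(Add(Pow(P, 2), Pow(P, 2)), Add(176, Pow(P, 2), Mul(30, P)))) = Add(-2, Add(Mul(2, Pow(P, 2)), Add(176, Pow(P, 2), Mul(30, P)))) = Add(-2, Add(176, Mul(3, Pow(P, 2)), Mul(30, P))) = Add(174, Mul(3, Pow(P, 2)), Mul(30, P)))
Add(Add(-3343036, Function('Q')(G)), 2356205) = Add(Add(-3343036, Add(174, Mul(3, Pow(-408, 2)), Mul(30, -408))), 2356205) = Add(Add(-3343036, Add(174, Mul(3, 166464), -12240)), 2356205) = Add(Add(-3343036, Add(174, 499392, -12240)), 2356205) = Add(Add(-3343036, 487326), 2356205) = Add(-2855710, 2356205) = -499505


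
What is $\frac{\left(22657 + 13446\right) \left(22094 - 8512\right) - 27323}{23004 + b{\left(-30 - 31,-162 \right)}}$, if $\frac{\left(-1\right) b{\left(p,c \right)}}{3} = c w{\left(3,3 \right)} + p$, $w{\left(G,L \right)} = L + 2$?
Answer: $\frac{490323623}{25617} \approx 19141.0$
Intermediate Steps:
$w{\left(G,L \right)} = 2 + L$
$b{\left(p,c \right)} = - 15 c - 3 p$ ($b{\left(p,c \right)} = - 3 \left(c \left(2 + 3\right) + p\right) = - 3 \left(c 5 + p\right) = - 3 \left(5 c + p\right) = - 3 \left(p + 5 c\right) = - 15 c - 3 p$)
$\frac{\left(22657 + 13446\right) \left(22094 - 8512\right) - 27323}{23004 + b{\left(-30 - 31,-162 \right)}} = \frac{\left(22657 + 13446\right) \left(22094 - 8512\right) - 27323}{23004 - \left(-2430 + 3 \left(-30 - 31\right)\right)} = \frac{36103 \cdot 13582 - 27323}{23004 + \left(2430 - -183\right)} = \frac{490350946 - 27323}{23004 + \left(2430 + 183\right)} = \frac{490323623}{23004 + 2613} = \frac{490323623}{25617}$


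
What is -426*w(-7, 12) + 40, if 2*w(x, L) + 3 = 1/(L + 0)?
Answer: 2645/4 ≈ 661.25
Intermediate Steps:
w(x, L) = -3/2 + 1/(2*L) (w(x, L) = -3/2 + 1/(2*(L + 0)) = -3/2 + 1/(2*L))
-426*w(-7, 12) + 40 = -213*(1 - 3*12)/12 + 40 = -213*(1 - 36)/12 + 40 = -213*(-35)/12 + 40 = -426*(-35/24) + 40 = 2485/4 + 40 = 2645/4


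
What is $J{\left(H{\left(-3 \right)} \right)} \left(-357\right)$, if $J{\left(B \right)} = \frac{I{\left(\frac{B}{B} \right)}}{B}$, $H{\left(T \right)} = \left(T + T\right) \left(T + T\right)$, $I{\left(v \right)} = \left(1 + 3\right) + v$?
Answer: $- \frac{595}{12} \approx -49.583$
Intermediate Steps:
$I{\left(v \right)} = 4 + v$
$H{\left(T \right)} = 4 T^{2}$ ($H{\left(T \right)} = 2 T 2 T = 4 T^{2}$)
$J{\left(B \right)} = \frac{5}{B}$ ($J{\left(B \right)} = \frac{4 + \frac{B}{B}}{B} = \frac{4 + 1}{B} = \frac{5}{B}$)
$J{\left(H{\left(-3 \right)} \right)} \left(-357\right) = \frac{5}{4 \left(-3\right)^{2}} \left(-357\right) = \frac{5}{4 \cdot 9} \left(-357\right) = \frac{5}{36} \left(-357\right) = - \frac{595}{12}$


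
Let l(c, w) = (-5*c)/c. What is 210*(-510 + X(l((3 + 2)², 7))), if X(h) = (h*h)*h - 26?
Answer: -138810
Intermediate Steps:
l(c, w) = -5
X(h) = -26 + h³ (X(h) = h²*h - 26 = h³ - 26 = -26 + h³)
210*(-510 + X(l((3 + 2)², 7))) = 210*(-510 + (-26 + (-5)³)) = 210*(-510 + (-26 - 125)) = 210*(-510 - 151) = 210*(-661) = -138810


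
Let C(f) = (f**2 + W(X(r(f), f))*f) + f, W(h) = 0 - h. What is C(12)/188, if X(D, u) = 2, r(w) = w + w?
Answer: 33/47 ≈ 0.70213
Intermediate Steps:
r(w) = 2*w
W(h) = -h
C(f) = f**2 - f (C(f) = (f**2 + (-1*2)*f) + f = (f**2 - 2*f) + f = f**2 - f)
C(12)/188 = (12*(-1 + 12))/188 = (12*11)*(1/188) = 132*(1/188) = 33/47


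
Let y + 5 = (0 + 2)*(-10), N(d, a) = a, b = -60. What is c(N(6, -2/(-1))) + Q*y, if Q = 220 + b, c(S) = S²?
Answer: -3996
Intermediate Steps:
Q = 160 (Q = 220 - 60 = 160)
y = -25 (y = -5 + (0 + 2)*(-10) = -5 + 2*(-10) = -5 - 20 = -25)
c(N(6, -2/(-1))) + Q*y = (-2/(-1))² + 160*(-25) = (-2*(-1))² - 4000 = 2² - 4000 = 4 - 4000 = -3996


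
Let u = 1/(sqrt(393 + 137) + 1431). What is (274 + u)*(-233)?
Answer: -2466031225/38627 + 233*sqrt(530)/2047231 ≈ -63842.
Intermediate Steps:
u = 1/(1431 + sqrt(530)) (u = 1/(sqrt(530) + 1431) = 1/(1431 + sqrt(530)) ≈ 0.00068775)
(274 + u)*(-233) = (274 + (27/38627 - sqrt(530)/2047231))*(-233) = (10583825/38627 - sqrt(530)/2047231)*(-233) = -2466031225/38627 + 233*sqrt(530)/2047231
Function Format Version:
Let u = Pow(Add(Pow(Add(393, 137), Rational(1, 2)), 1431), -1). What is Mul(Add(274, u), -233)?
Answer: Add(Rational(-2466031225, 38627), Mul(Rational(233, 2047231), Pow(530, Rational(1, 2)))) ≈ -63842.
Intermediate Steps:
u = Pow(Add(1431, Pow(530, Rational(1, 2))), -1) (u = Pow(Add(Pow(530, Rational(1, 2)), 1431), -1) = Pow(Add(1431, Pow(530, Rational(1, 2))), -1) ≈ 0.00068775)
Mul(Add(274, u), -233) = Mul(Add(274, Add(Rational(27, 38627), Mul(Rational(-1, 2047231), Pow(530, Rational(1, 2))))), -233) = Mul(Add(Rational(10583825, 38627), Mul(Rational(-1, 2047231), Pow(530, Rational(1, 2)))), -233) = Add(Rational(-2466031225, 38627), Mul(Rational(233, 2047231), Pow(530, Rational(1, 2))))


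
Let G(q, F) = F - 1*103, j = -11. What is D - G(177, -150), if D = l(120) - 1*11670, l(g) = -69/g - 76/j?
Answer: -5020693/440 ≈ -11411.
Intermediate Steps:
G(q, F) = -103 + F (G(q, F) = F - 103 = -103 + F)
l(g) = 76/11 - 69/g (l(g) = -69/g - 76/(-11) = -69/g - 76*(-1/11) = -69/g + 76/11 = 76/11 - 69/g)
D = -5132013/440 (D = (76/11 - 69/120) - 1*11670 = (76/11 - 69*1/120) - 11670 = (76/11 - 23/40) - 11670 = 2787/440 - 11670 = -5132013/440 ≈ -11664.)
D - G(177, -150) = -5132013/440 - (-103 - 150) = -5132013/440 - 1*(-253) = -5132013/440 + 253 = -5020693/440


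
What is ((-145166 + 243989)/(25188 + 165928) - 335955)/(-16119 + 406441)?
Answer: -64206276957/74596779352 ≈ -0.86071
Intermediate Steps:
((-145166 + 243989)/(25188 + 165928) - 335955)/(-16119 + 406441) = (98823/191116 - 335955)/390322 = (98823*(1/191116) - 335955)*(1/390322) = (98823/191116 - 335955)*(1/390322) = -64206276957/191116*1/390322 = -64206276957/74596779352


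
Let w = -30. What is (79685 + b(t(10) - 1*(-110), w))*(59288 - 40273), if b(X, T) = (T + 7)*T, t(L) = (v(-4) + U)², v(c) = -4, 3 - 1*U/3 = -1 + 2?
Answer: 1528330625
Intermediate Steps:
U = 6 (U = 9 - 3*(-1 + 2) = 9 - 3*1 = 9 - 3 = 6)
t(L) = 4 (t(L) = (-4 + 6)² = 2² = 4)
b(X, T) = T*(7 + T) (b(X, T) = (7 + T)*T = T*(7 + T))
(79685 + b(t(10) - 1*(-110), w))*(59288 - 40273) = (79685 - 30*(7 - 30))*(59288 - 40273) = (79685 - 30*(-23))*19015 = (79685 + 690)*19015 = 80375*19015 = 1528330625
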